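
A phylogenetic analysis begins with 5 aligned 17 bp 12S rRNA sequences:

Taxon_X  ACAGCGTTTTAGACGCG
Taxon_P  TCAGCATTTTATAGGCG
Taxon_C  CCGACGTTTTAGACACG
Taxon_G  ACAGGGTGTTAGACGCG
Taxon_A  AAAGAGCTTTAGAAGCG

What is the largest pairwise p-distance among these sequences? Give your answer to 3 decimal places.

Pairwise Hamming distances:
  Taxon_X vs Taxon_P: 4
  Taxon_X vs Taxon_C: 4
  Taxon_X vs Taxon_G: 2
  Taxon_X vs Taxon_A: 4
  Taxon_P vs Taxon_C: 7
  Taxon_P vs Taxon_G: 6
  Taxon_P vs Taxon_A: 7
  Taxon_C vs Taxon_G: 6
  Taxon_C vs Taxon_A: 8
  Taxon_G vs Taxon_A: 5
The largest is 8 mismatches, between Taxon_C and Taxon_A; p = 8/17 = 0.471.

0.471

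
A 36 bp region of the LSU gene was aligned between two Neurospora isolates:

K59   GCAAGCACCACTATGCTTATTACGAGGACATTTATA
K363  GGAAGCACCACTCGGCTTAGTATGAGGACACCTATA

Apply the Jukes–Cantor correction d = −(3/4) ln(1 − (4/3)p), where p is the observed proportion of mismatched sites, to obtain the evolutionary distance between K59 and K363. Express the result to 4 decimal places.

0.2251

Differing sites — 2:C/G; 13:A/C; 14:T/G; 20:T/G; 23:C/T; 31:T/C; 32:T/C.
p = 7/36 = 0.194444.
d = −0.75 · ln(1 − (4/3)·0.194444) = −0.75 · ln(0.740741) = −0.75 · (-0.300104) = 0.2251.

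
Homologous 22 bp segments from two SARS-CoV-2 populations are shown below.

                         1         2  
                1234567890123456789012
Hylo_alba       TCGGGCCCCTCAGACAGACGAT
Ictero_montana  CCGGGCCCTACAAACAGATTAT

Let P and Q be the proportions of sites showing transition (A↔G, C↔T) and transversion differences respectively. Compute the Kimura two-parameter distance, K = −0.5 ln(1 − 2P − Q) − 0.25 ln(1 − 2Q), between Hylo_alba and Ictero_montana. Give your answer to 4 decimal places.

Differing sites — 1:T/C (Ti); 9:C/T (Ti); 10:T/A (Tv); 13:G/A (Ti); 19:C/T (Ti); 20:G/T (Tv).
Of the 6 differences, 4 transitions and 2 transversions over 22 sites: P = 4/22 = 0.181818, Q = 2/22 = 0.090909.
d = −0.5·ln(0.545455) − 0.25·ln(0.818182) = −0.5·(-0.606135) − 0.25·(-0.200670) = 0.3532.

0.3532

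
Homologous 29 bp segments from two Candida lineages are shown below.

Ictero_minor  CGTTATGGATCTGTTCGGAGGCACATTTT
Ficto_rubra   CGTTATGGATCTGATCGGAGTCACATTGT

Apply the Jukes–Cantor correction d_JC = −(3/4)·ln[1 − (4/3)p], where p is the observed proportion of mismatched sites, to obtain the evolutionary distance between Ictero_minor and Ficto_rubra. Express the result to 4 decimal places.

0.1113

Differing sites — 14:T/A; 21:G/T; 28:T/G.
p = 3/29 = 0.103448.
d = −0.75 · ln(1 − (4/3)·0.103448) = −0.75 · ln(0.862069) = −0.75 · (-0.148420) = 0.1113.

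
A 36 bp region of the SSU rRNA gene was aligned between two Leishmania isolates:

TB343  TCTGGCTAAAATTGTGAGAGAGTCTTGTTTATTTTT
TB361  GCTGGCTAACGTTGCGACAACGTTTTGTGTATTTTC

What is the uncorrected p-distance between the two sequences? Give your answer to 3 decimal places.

Mismatches occur at site 1 (T↔G), site 10 (A↔C), site 11 (A↔G), site 15 (T↔C), site 18 (G↔C), site 20 (G↔A), site 21 (A↔C), site 24 (C↔T), site 29 (T↔G), site 36 (T↔C).
There are 10 differences over 36 sites, so p = 10/36 = 0.278.

0.278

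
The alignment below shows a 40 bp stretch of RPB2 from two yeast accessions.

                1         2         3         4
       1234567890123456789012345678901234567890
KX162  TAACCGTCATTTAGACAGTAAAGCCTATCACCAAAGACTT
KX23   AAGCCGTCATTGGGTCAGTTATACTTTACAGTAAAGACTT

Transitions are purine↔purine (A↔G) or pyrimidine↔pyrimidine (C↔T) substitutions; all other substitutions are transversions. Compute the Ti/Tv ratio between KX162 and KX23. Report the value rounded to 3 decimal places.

0.625

Differing sites — 1:T/A (Tv); 3:A/G (Ti); 12:T/G (Tv); 13:A/G (Ti); 15:A/T (Tv); 20:A/T (Tv); 22:A/T (Tv); 23:G/A (Ti); 25:C/T (Ti); 27:A/T (Tv); 28:T/A (Tv); 31:C/G (Tv); 32:C/T (Ti).
Of the 13 differences, 5 transitions and 8 transversions, so Ti/Tv = 5/8 = 0.625.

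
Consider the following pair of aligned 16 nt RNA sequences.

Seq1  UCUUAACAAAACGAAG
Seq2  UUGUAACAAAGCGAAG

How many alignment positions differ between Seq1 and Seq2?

The sequences differ at positions 2 (C/U), 3 (U/G), 11 (A/G).
That gives 3 mismatches out of 16 aligned sites, so the Hamming distance is 3.

3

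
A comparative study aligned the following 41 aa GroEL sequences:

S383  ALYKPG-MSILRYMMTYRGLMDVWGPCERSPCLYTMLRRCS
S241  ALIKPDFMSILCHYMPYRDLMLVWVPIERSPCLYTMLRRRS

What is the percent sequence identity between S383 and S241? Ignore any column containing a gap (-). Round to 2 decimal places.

Excluding the 1 gap column leaves 40 comparable sites.
The sequences differ at positions 3 (Y/I), 6 (G/D), 12 (R/C), 13 (Y/H), 14 (M/Y), 16 (T/P), 19 (G/D), 22 (D/L), 25 (G/V), 27 (C/I), 40 (C/R).
29 of the 40 comparable sites match, so the percent identity is 29/40 × 100 = 72.50%.

72.50%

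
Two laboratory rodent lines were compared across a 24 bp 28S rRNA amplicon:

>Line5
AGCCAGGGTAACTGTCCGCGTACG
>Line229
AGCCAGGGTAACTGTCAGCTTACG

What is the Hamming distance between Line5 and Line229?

The sequences differ at positions 17 (C/A), 20 (G/T).
That gives 2 mismatches out of 24 aligned sites, so the Hamming distance is 2.

2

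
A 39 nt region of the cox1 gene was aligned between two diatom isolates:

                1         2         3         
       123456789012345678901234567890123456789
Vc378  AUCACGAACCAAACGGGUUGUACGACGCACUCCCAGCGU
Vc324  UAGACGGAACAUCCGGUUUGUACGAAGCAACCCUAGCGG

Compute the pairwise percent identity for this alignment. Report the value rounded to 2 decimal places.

66.67%

The sequences differ at positions 1 (A/U), 2 (U/A), 3 (C/G), 7 (A/G), 9 (C/A), 12 (A/U), 13 (A/C), 17 (G/U), 26 (C/A), 30 (C/A), 31 (U/C), 34 (C/U), 39 (U/G).
26 of the 39 sites match, so the percent identity is 26/39 × 100 = 66.67%.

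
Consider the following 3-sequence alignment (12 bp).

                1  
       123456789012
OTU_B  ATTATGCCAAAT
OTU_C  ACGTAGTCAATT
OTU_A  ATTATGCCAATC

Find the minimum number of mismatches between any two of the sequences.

Pairwise Hamming distances:
  OTU_B vs OTU_C: 6
  OTU_B vs OTU_A: 2
  OTU_C vs OTU_A: 6
The smallest is 2, between OTU_B and OTU_A.

2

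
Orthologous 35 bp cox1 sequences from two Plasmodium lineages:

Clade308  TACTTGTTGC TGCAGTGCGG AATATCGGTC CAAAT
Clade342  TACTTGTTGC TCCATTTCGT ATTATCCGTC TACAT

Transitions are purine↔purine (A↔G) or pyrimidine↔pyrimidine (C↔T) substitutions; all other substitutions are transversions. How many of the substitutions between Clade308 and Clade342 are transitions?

Differing sites — 12:G/C (Tv); 15:G/T (Tv); 17:G/T (Tv); 20:G/T (Tv); 22:A/T (Tv); 27:G/C (Tv); 31:C/T (Ti); 33:A/C (Tv).
Of the 8 differences, 1 transition and 7 transversions, so the answer is 1.

1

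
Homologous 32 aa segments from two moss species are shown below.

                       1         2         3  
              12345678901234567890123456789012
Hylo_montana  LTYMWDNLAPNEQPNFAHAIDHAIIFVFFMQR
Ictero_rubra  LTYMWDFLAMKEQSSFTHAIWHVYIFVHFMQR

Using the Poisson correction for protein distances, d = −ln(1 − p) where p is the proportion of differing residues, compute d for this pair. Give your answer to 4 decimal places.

Differing sites — 7:N/F; 10:P/M; 11:N/K; 14:P/S; 15:N/S; 17:A/T; 21:D/W; 23:A/V; 24:I/Y; 28:F/H.
p = 10/32 = 0.312500.
d = −ln(1 − 0.312500) = −ln(0.687500) = 0.3747.

0.3747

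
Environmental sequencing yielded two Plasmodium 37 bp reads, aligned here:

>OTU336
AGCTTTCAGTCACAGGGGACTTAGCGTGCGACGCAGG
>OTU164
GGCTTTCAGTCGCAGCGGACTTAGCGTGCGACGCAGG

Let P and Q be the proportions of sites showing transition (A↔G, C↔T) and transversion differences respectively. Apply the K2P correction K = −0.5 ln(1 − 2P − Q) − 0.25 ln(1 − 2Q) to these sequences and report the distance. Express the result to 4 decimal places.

0.0865

Differing sites — 1:A/G (Ti); 12:A/G (Ti); 16:G/C (Tv).
Of the 3 differences, 2 transitions and 1 transversion over 37 sites: P = 2/37 = 0.054054, Q = 1/37 = 0.027027.
d = −0.5·ln(0.864865) − 0.25·ln(0.945946) = −0.5·(-0.145182) − 0.25·(-0.055570) = 0.0865.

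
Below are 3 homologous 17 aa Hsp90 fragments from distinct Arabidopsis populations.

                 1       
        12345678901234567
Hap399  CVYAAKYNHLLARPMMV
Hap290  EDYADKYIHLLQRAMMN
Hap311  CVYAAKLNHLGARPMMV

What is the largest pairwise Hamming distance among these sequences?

9

Pairwise Hamming distances:
  Hap399 vs Hap290: 7
  Hap399 vs Hap311: 2
  Hap290 vs Hap311: 9
The largest is 9, between Hap290 and Hap311.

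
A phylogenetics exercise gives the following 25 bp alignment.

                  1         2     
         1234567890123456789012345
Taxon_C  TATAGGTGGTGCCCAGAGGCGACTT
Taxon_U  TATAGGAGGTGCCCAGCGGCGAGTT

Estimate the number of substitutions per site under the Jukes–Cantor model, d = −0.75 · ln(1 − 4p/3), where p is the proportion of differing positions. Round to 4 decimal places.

0.1308

Differing sites — 7:T/A; 17:A/C; 23:C/G.
p = 3/25 = 0.120000.
d = −0.75 · ln(1 − (4/3)·0.120000) = −0.75 · ln(0.840000) = −0.75 · (-0.174353) = 0.1308.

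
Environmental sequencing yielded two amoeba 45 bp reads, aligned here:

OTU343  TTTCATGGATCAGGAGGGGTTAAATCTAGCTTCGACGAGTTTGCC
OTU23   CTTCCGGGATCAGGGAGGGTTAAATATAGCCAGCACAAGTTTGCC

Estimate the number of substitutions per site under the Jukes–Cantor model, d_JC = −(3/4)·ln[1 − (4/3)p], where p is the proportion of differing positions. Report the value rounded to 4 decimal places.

0.2958

Mismatches occur at site 1 (T→C), site 5 (A→C), site 6 (T→G), site 15 (A→G), site 16 (G→A), site 26 (C→A), site 31 (T→C), site 32 (T→A), site 33 (C→G), site 34 (G→C), site 37 (G→A).
p = 11/45 = 0.244444.
d = −0.75 · ln(1 − (4/3)·0.244444) = −0.75 · ln(0.674075) = −0.75 · (-0.394414) = 0.2958.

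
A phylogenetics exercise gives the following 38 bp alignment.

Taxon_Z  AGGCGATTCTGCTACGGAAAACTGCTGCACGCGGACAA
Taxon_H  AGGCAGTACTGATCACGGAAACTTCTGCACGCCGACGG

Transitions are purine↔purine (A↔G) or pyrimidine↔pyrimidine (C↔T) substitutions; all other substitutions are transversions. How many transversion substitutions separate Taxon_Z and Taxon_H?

7

Differing sites — 5:G/A (Ti); 6:A/G (Ti); 8:T/A (Tv); 12:C/A (Tv); 14:A/C (Tv); 15:C/A (Tv); 16:G/C (Tv); 18:A/G (Ti); 24:G/T (Tv); 33:G/C (Tv); 37:A/G (Ti); 38:A/G (Ti).
Of the 12 differences, 5 transitions and 7 transversions, so the answer is 7.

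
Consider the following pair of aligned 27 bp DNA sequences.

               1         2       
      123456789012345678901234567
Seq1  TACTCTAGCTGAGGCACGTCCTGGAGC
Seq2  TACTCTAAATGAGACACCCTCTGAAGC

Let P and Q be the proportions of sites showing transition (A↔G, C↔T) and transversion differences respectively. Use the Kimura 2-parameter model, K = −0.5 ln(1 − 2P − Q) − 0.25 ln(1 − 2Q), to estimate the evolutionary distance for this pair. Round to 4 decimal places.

0.3340

The sequences differ at positions 8 (G/A, transition), 9 (C/A, transversion), 14 (G/A, transition), 18 (G/C, transversion), 19 (T/C, transition), 20 (C/T, transition), 24 (G/A, transition).
Of the 7 differences, 5 transitions and 2 transversions over 27 sites: P = 5/27 = 0.185185, Q = 2/27 = 0.074074.
d = −0.5·ln(0.555556) − 0.25·ln(0.851852) = −0.5·(-0.587786) − 0.25·(-0.160342) = 0.3340.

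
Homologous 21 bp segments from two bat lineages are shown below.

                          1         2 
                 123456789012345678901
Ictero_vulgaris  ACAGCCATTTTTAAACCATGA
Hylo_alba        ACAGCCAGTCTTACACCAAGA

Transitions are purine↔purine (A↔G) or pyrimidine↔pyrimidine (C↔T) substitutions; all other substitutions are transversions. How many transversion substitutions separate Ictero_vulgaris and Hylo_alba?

3

Differing sites — 8:T/G (Tv); 10:T/C (Ti); 14:A/C (Tv); 19:T/A (Tv).
Of the 4 differences, 1 transition and 3 transversions, so the answer is 3.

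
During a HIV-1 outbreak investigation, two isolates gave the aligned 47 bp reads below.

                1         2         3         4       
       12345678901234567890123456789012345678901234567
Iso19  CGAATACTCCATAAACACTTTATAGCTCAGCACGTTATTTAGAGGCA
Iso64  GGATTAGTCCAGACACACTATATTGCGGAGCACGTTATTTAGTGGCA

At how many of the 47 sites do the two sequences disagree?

Differing sites — 1:C/G; 4:A/T; 7:C/G; 12:T/G; 14:A/C; 20:T/A; 24:A/T; 27:T/G; 28:C/G; 43:A/T.
That gives 10 mismatches out of 47 aligned sites, so the Hamming distance is 10.

10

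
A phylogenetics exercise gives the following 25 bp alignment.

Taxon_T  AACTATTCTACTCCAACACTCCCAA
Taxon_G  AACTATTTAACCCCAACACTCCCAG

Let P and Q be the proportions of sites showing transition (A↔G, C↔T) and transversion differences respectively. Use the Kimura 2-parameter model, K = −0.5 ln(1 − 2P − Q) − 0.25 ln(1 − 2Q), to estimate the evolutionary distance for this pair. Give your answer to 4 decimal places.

0.1851

Differing sites — 8:C/T (Ti); 9:T/A (Tv); 12:T/C (Ti); 25:A/G (Ti).
Of the 4 differences, 3 transitions and 1 transversion over 25 sites: P = 3/25 = 0.120000, Q = 1/25 = 0.040000.
d = −0.5·ln(0.720000) − 0.25·ln(0.920000) = −0.5·(-0.328504) − 0.25·(-0.083382) = 0.1851.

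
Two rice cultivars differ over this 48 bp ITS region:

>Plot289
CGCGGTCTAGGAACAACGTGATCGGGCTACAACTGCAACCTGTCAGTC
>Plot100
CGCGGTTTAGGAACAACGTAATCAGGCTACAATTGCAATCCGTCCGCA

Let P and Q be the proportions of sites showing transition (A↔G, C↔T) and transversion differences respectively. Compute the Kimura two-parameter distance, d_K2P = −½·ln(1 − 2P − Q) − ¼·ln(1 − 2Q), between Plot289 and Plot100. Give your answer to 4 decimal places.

0.2245

Mismatches occur at site 7 (C↔T, transition), site 20 (G↔A, transition), site 24 (G↔A, transition), site 33 (C↔T, transition), site 39 (C↔T, transition), site 41 (T↔C, transition), site 45 (A↔C, transversion), site 47 (T↔C, transition), site 48 (C↔A, transversion).
Of the 9 differences, 7 transitions and 2 transversions over 48 sites: P = 7/48 = 0.145833, Q = 2/48 = 0.041667.
d = −0.5·ln(0.666667) − 0.25·ln(0.916666) = −0.5·(-0.405465) − 0.25·(-0.087012) = 0.2245.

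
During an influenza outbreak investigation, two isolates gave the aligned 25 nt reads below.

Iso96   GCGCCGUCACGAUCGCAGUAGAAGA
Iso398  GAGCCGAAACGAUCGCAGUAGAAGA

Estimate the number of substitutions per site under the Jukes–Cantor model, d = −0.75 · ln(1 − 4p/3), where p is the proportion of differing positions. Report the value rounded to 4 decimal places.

Differing sites — 2:C/A; 7:U/A; 8:C/A.
p = 3/25 = 0.120000.
d = −0.75 · ln(1 − (4/3)·0.120000) = −0.75 · ln(0.840000) = −0.75 · (-0.174353) = 0.1308.

0.1308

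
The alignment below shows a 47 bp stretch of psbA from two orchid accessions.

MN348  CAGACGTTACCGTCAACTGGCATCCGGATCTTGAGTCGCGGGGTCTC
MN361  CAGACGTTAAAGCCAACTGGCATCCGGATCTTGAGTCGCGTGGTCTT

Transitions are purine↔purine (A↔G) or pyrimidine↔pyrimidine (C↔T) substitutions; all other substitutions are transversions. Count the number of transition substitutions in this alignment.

The sequences differ at positions 10 (C/A, transversion), 11 (C/A, transversion), 13 (T/C, transition), 41 (G/T, transversion), 47 (C/T, transition).
Of the 5 differences, 2 transitions and 3 transversions, so the answer is 2.

2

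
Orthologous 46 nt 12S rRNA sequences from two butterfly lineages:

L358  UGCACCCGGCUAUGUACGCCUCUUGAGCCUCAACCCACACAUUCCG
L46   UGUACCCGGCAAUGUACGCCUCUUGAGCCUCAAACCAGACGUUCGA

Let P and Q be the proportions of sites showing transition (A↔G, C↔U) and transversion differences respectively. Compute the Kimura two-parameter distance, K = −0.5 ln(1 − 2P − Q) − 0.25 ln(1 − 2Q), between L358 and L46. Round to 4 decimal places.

Differing sites — 3:C/U (Ti); 11:U/A (Tv); 34:C/A (Tv); 38:C/G (Tv); 41:A/G (Ti); 45:C/G (Tv); 46:G/A (Ti).
Of the 7 differences, 3 transitions and 4 transversions over 46 sites: P = 3/46 = 0.065217, Q = 4/46 = 0.086957.
d = −0.5·ln(0.782609) − 0.25·ln(0.826086) = −0.5·(-0.245122) − 0.25·(-0.191056) = 0.1703.

0.1703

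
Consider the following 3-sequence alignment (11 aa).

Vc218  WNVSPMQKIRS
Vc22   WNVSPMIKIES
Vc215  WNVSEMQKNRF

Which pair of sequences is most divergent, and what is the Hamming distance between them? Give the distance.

Pairwise Hamming distances:
  Vc218 vs Vc22: 2
  Vc218 vs Vc215: 3
  Vc22 vs Vc215: 5
The largest is 5, between Vc22 and Vc215.

5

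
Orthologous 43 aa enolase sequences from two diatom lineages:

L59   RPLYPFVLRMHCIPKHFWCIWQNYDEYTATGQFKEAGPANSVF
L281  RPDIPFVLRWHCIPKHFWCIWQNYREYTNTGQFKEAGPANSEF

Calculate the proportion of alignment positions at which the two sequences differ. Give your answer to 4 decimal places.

Mismatches occur at site 3 (L↔D), site 4 (Y↔I), site 10 (M↔W), site 25 (D↔R), site 29 (A↔N), site 42 (V↔E).
There are 6 differences over 43 sites, so p = 6/43 = 0.1395.

0.1395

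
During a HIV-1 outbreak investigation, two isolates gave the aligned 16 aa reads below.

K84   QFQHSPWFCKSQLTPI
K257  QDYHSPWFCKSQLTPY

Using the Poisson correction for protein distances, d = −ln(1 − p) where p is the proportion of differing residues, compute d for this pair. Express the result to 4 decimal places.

The sequences differ at positions 2 (F/D), 3 (Q/Y), 16 (I/Y).
p = 3/16 = 0.187500.
d = −ln(1 − 0.187500) = −ln(0.812500) = 0.2076.

0.2076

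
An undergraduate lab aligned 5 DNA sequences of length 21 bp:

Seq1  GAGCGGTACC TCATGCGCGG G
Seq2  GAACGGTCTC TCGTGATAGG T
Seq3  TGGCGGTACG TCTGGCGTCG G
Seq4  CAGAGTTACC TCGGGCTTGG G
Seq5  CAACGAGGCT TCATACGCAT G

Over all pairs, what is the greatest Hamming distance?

14

Pairwise Hamming distances:
  Seq1 vs Seq2: 8
  Seq1 vs Seq3: 7
  Seq1 vs Seq4: 7
  Seq1 vs Seq5: 9
  Seq2 vs Seq3: 13
  Seq2 vs Seq4: 10
  Seq2 vs Seq5: 14
  Seq3 vs Seq4: 8
  Seq3 vs Seq5: 13
  Seq4 vs Seq5: 13
The largest is 14, between Seq2 and Seq5.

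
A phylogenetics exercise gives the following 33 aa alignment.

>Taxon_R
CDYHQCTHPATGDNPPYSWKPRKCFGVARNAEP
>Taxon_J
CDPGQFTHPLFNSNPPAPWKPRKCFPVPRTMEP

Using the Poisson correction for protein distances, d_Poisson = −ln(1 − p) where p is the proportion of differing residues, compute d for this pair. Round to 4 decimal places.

The sequences differ at positions 3 (Y/P), 4 (H/G), 6 (C/F), 10 (A/L), 11 (T/F), 12 (G/N), 13 (D/S), 17 (Y/A), 18 (S/P), 26 (G/P), 28 (A/P), 30 (N/T), 31 (A/M).
p = 13/33 = 0.393939.
d = −ln(1 − 0.393939) = −ln(0.606061) = 0.5008.

0.5008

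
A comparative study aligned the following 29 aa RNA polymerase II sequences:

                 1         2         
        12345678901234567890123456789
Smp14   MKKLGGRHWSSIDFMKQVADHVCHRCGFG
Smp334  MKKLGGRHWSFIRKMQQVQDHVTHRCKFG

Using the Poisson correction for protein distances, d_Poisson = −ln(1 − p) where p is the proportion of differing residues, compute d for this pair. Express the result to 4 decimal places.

0.2763

Differing sites — 11:S/F; 13:D/R; 14:F/K; 16:K/Q; 19:A/Q; 23:C/T; 27:G/K.
p = 7/29 = 0.241379.
d = −ln(1 − 0.241379) = −ln(0.758621) = 0.2763.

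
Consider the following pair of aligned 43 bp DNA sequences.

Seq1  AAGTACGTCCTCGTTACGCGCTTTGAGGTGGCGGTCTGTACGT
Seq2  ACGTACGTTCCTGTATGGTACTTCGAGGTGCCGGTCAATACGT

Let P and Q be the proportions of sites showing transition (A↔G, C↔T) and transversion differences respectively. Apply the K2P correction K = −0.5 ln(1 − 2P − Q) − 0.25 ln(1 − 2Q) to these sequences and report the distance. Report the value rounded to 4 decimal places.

0.3947

Mismatches occur at site 2 (A→C, transversion), site 9 (C→T, transition), site 11 (T→C, transition), site 12 (C→T, transition), site 15 (T→A, transversion), site 16 (A→T, transversion), site 17 (C→G, transversion), site 19 (C→T, transition), site 20 (G→A, transition), site 24 (T→C, transition), site 31 (G→C, transversion), site 37 (T→A, transversion), site 38 (G→A, transition).
Of the 13 differences, 7 transitions and 6 transversions over 43 sites: P = 7/43 = 0.162791, Q = 6/43 = 0.139535.
d = −0.5·ln(0.534883) − 0.25·ln(0.720930) = −0.5·(-0.625707) − 0.25·(-0.327213) = 0.3947.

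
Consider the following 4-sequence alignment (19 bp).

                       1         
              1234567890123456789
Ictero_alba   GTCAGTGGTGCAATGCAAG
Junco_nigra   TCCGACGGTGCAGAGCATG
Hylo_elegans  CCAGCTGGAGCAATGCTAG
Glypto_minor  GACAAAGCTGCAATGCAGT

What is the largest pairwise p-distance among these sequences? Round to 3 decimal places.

Pairwise Hamming distances:
  Ictero_alba vs Junco_nigra: 8
  Ictero_alba vs Hylo_elegans: 7
  Ictero_alba vs Glypto_minor: 6
  Junco_nigra vs Hylo_elegans: 9
  Junco_nigra vs Glypto_minor: 9
  Hylo_elegans vs Glypto_minor: 11
The largest is 11 mismatches, between Hylo_elegans and Glypto_minor; p = 11/19 = 0.579.

0.579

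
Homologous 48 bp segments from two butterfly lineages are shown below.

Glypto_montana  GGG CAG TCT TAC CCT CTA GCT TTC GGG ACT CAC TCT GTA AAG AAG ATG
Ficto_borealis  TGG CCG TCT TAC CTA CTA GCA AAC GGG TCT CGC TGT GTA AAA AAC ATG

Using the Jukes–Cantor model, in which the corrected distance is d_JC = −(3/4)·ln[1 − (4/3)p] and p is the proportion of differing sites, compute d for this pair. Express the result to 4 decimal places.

The sequences differ at positions 1 (G/T), 5 (A/C), 14 (C/T), 15 (T/A), 21 (T/A), 22 (T/A), 23 (T/A), 28 (A/T), 32 (A/G), 35 (C/G), 42 (G/A), 45 (G/C).
p = 12/48 = 0.250000.
d = −0.75 · ln(1 − (4/3)·0.250000) = −0.75 · ln(0.666667) = −0.75 · (-0.405465) = 0.3041.

0.3041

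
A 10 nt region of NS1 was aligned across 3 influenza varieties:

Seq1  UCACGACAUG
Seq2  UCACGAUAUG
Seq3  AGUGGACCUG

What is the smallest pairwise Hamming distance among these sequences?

1

Pairwise Hamming distances:
  Seq1 vs Seq2: 1
  Seq1 vs Seq3: 5
  Seq2 vs Seq3: 6
The smallest is 1, between Seq1 and Seq2.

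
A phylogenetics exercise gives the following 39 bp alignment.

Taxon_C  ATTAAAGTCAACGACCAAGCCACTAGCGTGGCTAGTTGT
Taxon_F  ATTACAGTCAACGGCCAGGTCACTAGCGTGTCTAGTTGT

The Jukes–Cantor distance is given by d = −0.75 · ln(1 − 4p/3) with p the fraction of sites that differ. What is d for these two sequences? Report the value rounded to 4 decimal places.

0.1406

Mismatches occur at site 5 (A/C), site 14 (A/G), site 18 (A/G), site 20 (C/T), site 31 (G/T).
p = 5/39 = 0.128205.
d = −0.75 · ln(1 − (4/3)·0.128205) = −0.75 · ln(0.829060) = −0.75 · (-0.187463) = 0.1406.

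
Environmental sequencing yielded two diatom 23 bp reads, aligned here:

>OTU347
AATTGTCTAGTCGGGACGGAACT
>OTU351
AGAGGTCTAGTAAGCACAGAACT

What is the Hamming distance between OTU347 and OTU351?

7

Mismatches occur at site 2 (A→G), site 3 (T→A), site 4 (T→G), site 12 (C→A), site 13 (G→A), site 15 (G→C), site 18 (G→A).
That gives 7 mismatches out of 23 aligned sites, so the Hamming distance is 7.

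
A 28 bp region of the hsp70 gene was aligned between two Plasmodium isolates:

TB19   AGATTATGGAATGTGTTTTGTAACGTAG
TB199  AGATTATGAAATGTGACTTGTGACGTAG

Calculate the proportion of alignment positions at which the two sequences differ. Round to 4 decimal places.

0.1429

The sequences differ at positions 9 (G/A), 16 (T/A), 17 (T/C), 22 (A/G).
There are 4 differences over 28 sites, so p = 4/28 = 0.1429.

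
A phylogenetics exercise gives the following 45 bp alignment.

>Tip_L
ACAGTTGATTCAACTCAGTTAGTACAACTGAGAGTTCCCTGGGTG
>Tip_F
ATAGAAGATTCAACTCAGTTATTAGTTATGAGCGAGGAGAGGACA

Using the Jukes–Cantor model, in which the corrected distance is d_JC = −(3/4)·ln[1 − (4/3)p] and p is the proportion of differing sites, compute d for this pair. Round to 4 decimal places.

The sequences differ at positions 2 (C/T), 5 (T/A), 6 (T/A), 22 (G/T), 25 (C/G), 26 (A/T), 27 (A/T), 28 (C/A), 33 (A/C), 35 (T/A), 36 (T/G), 37 (C/G), 38 (C/A), 39 (C/G), 40 (T/A), 43 (G/A), 44 (T/C), 45 (G/A).
p = 18/45 = 0.400000.
d = −0.75 · ln(1 − (4/3)·0.400000) = −0.75 · ln(0.466667) = −0.75 · (-0.762139) = 0.5716.

0.5716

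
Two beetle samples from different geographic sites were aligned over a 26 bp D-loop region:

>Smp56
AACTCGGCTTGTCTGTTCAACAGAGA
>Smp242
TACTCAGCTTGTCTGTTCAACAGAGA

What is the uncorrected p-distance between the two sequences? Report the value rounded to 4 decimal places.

0.0769

Differing sites — 1:A/T; 6:G/A.
There are 2 differences over 26 sites, so p = 2/26 = 0.0769.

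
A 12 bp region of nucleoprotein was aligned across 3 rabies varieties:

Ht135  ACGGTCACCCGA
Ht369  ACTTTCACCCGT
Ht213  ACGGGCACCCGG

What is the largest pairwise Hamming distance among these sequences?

Pairwise Hamming distances:
  Ht135 vs Ht369: 3
  Ht135 vs Ht213: 2
  Ht369 vs Ht213: 4
The largest is 4, between Ht369 and Ht213.

4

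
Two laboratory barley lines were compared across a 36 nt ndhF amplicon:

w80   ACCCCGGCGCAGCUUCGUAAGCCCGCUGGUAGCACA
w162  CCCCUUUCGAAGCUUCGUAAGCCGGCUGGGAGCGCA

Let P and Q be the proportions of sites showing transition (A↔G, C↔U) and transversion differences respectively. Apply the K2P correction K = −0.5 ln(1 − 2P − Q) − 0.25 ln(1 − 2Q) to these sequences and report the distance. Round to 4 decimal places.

0.2641

The sequences differ at positions 1 (A/C, transversion), 5 (C/U, transition), 6 (G/U, transversion), 7 (G/U, transversion), 10 (C/A, transversion), 24 (C/G, transversion), 30 (U/G, transversion), 34 (A/G, transition).
Of the 8 differences, 2 transitions and 6 transversions over 36 sites: P = 2/36 = 0.055556, Q = 6/36 = 0.166667.
d = −0.5·ln(0.722221) − 0.25·ln(0.666666) = −0.5·(-0.325424) − 0.25·(-0.405466) = 0.2641.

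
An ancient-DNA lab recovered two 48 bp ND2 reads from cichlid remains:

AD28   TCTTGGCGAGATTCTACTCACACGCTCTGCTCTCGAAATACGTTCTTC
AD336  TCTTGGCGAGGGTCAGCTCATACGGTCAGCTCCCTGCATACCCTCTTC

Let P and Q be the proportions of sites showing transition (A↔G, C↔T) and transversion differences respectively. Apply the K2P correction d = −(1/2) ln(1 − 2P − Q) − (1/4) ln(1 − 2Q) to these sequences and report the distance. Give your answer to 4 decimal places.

0.3382

Differing sites — 11:A/G (Ti); 12:T/G (Tv); 15:T/A (Tv); 16:A/G (Ti); 21:C/T (Ti); 25:C/G (Tv); 28:T/A (Tv); 33:T/C (Ti); 35:G/T (Tv); 36:A/G (Ti); 37:A/C (Tv); 42:G/C (Tv); 43:T/C (Ti).
Of the 13 differences, 6 transitions and 7 transversions over 48 sites: P = 6/48 = 0.125000, Q = 7/48 = 0.145833.
d = −0.5·ln(0.604167) − 0.25·ln(0.708334) = −0.5·(-0.503905) − 0.25·(-0.344840) = 0.3382.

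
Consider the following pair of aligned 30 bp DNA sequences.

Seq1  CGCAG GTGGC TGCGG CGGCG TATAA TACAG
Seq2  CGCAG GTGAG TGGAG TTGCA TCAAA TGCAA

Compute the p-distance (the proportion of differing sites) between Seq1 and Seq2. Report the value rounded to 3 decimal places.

0.367

Mismatches occur at site 9 (G/A), site 10 (C/G), site 13 (C/G), site 14 (G/A), site 16 (C/T), site 17 (G/T), site 20 (G/A), site 22 (A/C), site 23 (T/A), site 27 (A/G), site 30 (G/A).
There are 11 differences over 30 sites, so p = 11/30 = 0.367.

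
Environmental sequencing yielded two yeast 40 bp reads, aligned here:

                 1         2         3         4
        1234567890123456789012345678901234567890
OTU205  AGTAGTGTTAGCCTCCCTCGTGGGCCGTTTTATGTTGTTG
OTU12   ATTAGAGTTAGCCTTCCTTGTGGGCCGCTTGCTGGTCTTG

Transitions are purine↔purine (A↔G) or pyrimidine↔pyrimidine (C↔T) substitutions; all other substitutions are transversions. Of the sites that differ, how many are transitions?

3

Mismatches occur at site 2 (G→T, transversion), site 6 (T→A, transversion), site 15 (C→T, transition), site 19 (C→T, transition), site 28 (T→C, transition), site 31 (T→G, transversion), site 32 (A→C, transversion), site 35 (T→G, transversion), site 37 (G→C, transversion).
Of the 9 differences, 3 transitions and 6 transversions, so the answer is 3.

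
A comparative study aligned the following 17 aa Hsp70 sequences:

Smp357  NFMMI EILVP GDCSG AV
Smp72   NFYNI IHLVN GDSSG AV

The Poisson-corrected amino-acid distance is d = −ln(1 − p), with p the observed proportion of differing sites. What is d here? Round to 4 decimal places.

The sequences differ at positions 3 (M/Y), 4 (M/N), 6 (E/I), 7 (I/H), 10 (P/N), 13 (C/S).
p = 6/17 = 0.352941.
d = −ln(1 − 0.352941) = −ln(0.647059) = 0.4353.

0.4353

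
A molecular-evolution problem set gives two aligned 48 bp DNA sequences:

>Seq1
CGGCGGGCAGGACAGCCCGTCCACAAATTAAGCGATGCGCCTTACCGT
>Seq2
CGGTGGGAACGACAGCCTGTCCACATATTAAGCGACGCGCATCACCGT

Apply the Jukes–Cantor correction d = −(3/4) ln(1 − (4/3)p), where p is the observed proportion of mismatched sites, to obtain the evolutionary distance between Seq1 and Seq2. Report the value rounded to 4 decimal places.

0.1885

The sequences differ at positions 4 (C/T), 8 (C/A), 10 (G/C), 18 (C/T), 26 (A/T), 36 (T/C), 41 (C/A), 43 (T/C).
p = 8/48 = 0.166667.
d = −0.75 · ln(1 − (4/3)·0.166667) = −0.75 · ln(0.777777) = −0.75 · (-0.251315) = 0.1885.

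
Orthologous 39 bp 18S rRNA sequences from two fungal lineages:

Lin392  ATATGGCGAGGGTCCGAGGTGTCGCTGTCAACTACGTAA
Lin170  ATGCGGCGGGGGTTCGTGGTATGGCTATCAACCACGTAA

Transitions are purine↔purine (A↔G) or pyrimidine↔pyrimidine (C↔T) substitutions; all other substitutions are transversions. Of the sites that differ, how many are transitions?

7

The sequences differ at positions 3 (A/G, transition), 4 (T/C, transition), 9 (A/G, transition), 14 (C/T, transition), 17 (A/T, transversion), 21 (G/A, transition), 23 (C/G, transversion), 27 (G/A, transition), 33 (T/C, transition).
Of the 9 differences, 7 transitions and 2 transversions, so the answer is 7.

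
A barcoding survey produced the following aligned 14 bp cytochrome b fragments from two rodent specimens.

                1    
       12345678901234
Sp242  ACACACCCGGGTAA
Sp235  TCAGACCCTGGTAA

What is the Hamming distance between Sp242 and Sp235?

Mismatches occur at site 1 (A/T), site 4 (C/G), site 9 (G/T).
That gives 3 mismatches out of 14 aligned sites, so the Hamming distance is 3.

3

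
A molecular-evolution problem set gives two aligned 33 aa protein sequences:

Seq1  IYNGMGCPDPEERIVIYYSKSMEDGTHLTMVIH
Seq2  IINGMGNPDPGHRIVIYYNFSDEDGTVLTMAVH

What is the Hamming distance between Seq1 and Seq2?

10

Mismatches occur at site 2 (Y→I), site 7 (C→N), site 11 (E→G), site 12 (E→H), site 19 (S→N), site 20 (K→F), site 22 (M→D), site 27 (H→V), site 31 (V→A), site 32 (I→V).
That gives 10 mismatches out of 33 aligned sites, so the Hamming distance is 10.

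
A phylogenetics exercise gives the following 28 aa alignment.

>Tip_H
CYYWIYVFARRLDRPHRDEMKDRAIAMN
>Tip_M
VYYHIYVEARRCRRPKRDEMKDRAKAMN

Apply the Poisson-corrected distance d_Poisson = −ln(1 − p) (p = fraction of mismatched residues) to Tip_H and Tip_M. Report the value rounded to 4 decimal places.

Differing sites — 1:C/V; 4:W/H; 8:F/E; 12:L/C; 13:D/R; 16:H/K; 25:I/K.
p = 7/28 = 0.250000.
d = −ln(1 − 0.250000) = −ln(0.750000) = 0.2877.

0.2877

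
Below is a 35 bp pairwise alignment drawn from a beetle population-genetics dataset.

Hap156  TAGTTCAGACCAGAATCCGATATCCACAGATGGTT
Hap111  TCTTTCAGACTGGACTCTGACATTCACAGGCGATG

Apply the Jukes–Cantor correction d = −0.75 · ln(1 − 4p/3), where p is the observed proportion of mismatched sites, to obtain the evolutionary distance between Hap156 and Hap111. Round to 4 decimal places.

0.4582

Differing sites — 2:A/C; 3:G/T; 11:C/T; 12:A/G; 15:A/C; 18:C/T; 21:T/C; 24:C/T; 30:A/G; 31:T/C; 33:G/A; 35:T/G.
p = 12/35 = 0.342857.
d = −0.75 · ln(1 − (4/3)·0.342857) = −0.75 · ln(0.542857) = −0.75 · (-0.610909) = 0.4582.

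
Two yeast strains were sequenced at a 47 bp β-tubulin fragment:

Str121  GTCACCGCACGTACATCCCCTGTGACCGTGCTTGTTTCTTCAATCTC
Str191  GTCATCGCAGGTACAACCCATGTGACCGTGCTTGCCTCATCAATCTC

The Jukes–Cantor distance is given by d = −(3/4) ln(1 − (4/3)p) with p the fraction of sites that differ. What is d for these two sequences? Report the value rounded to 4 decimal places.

Mismatches occur at site 5 (C/T), site 10 (C/G), site 16 (T/A), site 20 (C/A), site 35 (T/C), site 36 (T/C), site 39 (T/A).
p = 7/47 = 0.148936.
d = −0.75 · ln(1 − (4/3)·0.148936) = −0.75 · ln(0.801419) = −0.75 · (-0.221371) = 0.1660.

0.1660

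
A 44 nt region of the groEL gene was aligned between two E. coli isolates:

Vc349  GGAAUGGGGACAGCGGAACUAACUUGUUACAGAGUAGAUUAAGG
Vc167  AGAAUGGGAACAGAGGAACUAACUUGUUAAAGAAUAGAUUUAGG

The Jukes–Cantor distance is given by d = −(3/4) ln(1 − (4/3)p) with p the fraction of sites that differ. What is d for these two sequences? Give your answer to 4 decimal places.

0.1505

Differing sites — 1:G/A; 9:G/A; 14:C/A; 30:C/A; 34:G/A; 41:A/U.
p = 6/44 = 0.136364.
d = −0.75 · ln(1 − (4/3)·0.136364) = −0.75 · ln(0.818181) = −0.75 · (-0.200672) = 0.1505.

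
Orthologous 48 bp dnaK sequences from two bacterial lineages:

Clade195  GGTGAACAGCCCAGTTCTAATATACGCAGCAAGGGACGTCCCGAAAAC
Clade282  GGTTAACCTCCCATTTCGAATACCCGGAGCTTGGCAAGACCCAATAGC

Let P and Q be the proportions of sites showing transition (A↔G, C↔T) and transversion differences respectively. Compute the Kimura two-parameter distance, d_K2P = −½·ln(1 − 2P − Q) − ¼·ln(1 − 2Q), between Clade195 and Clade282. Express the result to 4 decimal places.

The sequences differ at positions 4 (G/T, transversion), 8 (A/C, transversion), 9 (G/T, transversion), 14 (G/T, transversion), 18 (T/G, transversion), 23 (T/C, transition), 24 (A/C, transversion), 27 (C/G, transversion), 31 (A/T, transversion), 32 (A/T, transversion), 35 (G/C, transversion), 37 (C/A, transversion), 39 (T/A, transversion), 43 (G/A, transition), 45 (A/T, transversion), 47 (A/G, transition).
Of the 16 differences, 3 transitions and 13 transversions over 48 sites: P = 3/48 = 0.062500, Q = 13/48 = 0.270833.
d = −0.5·ln(0.604167) − 0.25·ln(0.458334) = −0.5·(-0.503905) − 0.25·(-0.780157) = 0.4470.

0.4470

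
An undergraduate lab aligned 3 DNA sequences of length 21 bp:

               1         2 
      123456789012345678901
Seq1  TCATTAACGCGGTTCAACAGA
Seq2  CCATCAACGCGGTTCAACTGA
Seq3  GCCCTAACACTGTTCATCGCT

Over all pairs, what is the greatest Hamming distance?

Pairwise Hamming distances:
  Seq1 vs Seq2: 3
  Seq1 vs Seq3: 9
  Seq2 vs Seq3: 10
The largest is 10, between Seq2 and Seq3.

10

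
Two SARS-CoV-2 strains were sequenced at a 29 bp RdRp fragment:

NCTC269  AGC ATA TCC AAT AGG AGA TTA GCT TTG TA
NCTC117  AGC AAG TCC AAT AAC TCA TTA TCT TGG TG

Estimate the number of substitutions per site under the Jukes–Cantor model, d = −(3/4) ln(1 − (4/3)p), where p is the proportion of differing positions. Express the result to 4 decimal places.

0.4006

Differing sites — 5:T/A; 6:A/G; 14:G/A; 15:G/C; 16:A/T; 17:G/C; 22:G/T; 26:T/G; 29:A/G.
p = 9/29 = 0.310345.
d = −0.75 · ln(1 − (4/3)·0.310345) = −0.75 · ln(0.586207) = −0.75 · (-0.534082) = 0.4006.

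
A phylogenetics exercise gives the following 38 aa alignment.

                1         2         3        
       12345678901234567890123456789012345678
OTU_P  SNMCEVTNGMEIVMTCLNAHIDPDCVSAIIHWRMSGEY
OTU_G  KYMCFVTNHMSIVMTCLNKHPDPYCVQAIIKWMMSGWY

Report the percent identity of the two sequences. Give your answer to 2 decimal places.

68.42%

Differing sites — 1:S/K; 2:N/Y; 5:E/F; 9:G/H; 11:E/S; 19:A/K; 21:I/P; 24:D/Y; 27:S/Q; 31:H/K; 33:R/M; 37:E/W.
26 of the 38 sites match, so the percent identity is 26/38 × 100 = 68.42%.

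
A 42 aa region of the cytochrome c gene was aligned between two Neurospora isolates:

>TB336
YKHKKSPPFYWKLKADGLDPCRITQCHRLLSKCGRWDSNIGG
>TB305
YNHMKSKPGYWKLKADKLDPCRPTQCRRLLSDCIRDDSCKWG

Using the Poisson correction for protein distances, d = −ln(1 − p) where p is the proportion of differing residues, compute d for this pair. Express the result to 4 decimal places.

The sequences differ at positions 2 (K/N), 4 (K/M), 7 (P/K), 9 (F/G), 17 (G/K), 23 (I/P), 27 (H/R), 32 (K/D), 34 (G/I), 36 (W/D), 39 (N/C), 40 (I/K), 41 (G/W).
p = 13/42 = 0.309524.
d = −ln(1 − 0.309524) = −ln(0.690476) = 0.3704.

0.3704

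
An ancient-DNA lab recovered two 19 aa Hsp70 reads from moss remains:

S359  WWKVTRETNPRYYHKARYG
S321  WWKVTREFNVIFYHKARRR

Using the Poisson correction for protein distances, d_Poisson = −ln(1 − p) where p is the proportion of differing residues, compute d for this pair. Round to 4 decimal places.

Differing sites — 8:T/F; 10:P/V; 11:R/I; 12:Y/F; 18:Y/R; 19:G/R.
p = 6/19 = 0.315789.
d = −ln(1 − 0.315789) = −ln(0.684211) = 0.3795.

0.3795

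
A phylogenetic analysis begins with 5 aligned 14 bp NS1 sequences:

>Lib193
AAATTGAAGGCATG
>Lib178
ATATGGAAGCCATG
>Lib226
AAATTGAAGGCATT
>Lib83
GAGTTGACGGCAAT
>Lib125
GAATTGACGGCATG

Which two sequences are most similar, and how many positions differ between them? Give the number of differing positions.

Pairwise Hamming distances:
  Lib193 vs Lib178: 3
  Lib193 vs Lib226: 1
  Lib193 vs Lib83: 5
  Lib193 vs Lib125: 2
  Lib178 vs Lib226: 4
  Lib178 vs Lib83: 8
  Lib178 vs Lib125: 5
  Lib226 vs Lib83: 4
  Lib226 vs Lib125: 3
  Lib83 vs Lib125: 3
The smallest is 1, between Lib193 and Lib226.

1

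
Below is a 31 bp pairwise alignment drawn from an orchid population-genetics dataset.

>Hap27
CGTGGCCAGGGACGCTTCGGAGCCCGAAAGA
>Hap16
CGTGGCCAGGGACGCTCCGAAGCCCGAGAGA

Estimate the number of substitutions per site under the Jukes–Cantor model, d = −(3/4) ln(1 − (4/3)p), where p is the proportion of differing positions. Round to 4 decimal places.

0.1036

The sequences differ at positions 17 (T/C), 20 (G/A), 28 (A/G).
p = 3/31 = 0.096774.
d = −0.75 · ln(1 − (4/3)·0.096774) = −0.75 · ln(0.870968) = −0.75 · (-0.138150) = 0.1036.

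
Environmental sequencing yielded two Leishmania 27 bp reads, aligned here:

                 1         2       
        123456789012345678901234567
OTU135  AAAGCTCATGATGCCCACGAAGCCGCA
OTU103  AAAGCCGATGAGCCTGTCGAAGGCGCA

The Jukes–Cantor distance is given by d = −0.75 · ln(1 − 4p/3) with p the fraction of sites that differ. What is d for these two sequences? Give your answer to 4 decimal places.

0.3770

Mismatches occur at site 6 (T/C), site 7 (C/G), site 12 (T/G), site 13 (G/C), site 15 (C/T), site 16 (C/G), site 17 (A/T), site 23 (C/G).
p = 8/27 = 0.296296.
d = −0.75 · ln(1 − (4/3)·0.296296) = −0.75 · ln(0.604939) = −0.75 · (-0.502628) = 0.3770.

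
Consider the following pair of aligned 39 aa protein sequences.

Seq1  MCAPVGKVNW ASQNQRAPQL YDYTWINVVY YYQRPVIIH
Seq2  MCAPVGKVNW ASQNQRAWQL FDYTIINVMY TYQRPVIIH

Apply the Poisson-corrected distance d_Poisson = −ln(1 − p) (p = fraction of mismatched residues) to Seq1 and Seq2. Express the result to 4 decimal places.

0.1372

Mismatches occur at site 18 (P/W), site 21 (Y/F), site 25 (W/I), site 29 (V/M), site 31 (Y/T).
p = 5/39 = 0.128205.
d = −ln(1 − 0.128205) = −ln(0.871795) = 0.1372.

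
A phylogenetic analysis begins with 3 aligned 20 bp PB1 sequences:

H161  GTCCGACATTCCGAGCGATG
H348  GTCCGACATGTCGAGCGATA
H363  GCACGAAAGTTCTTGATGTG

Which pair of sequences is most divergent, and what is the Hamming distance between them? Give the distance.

Pairwise Hamming distances:
  H161 vs H348: 3
  H161 vs H363: 10
  H348 vs H363: 11
The largest is 11, between H348 and H363.

11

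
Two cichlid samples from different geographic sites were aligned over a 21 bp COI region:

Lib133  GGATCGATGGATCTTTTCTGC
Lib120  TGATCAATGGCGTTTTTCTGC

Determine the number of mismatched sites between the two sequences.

Differing sites — 1:G/T; 6:G/A; 11:A/C; 12:T/G; 13:C/T.
That gives 5 mismatches out of 21 aligned sites, so the Hamming distance is 5.

5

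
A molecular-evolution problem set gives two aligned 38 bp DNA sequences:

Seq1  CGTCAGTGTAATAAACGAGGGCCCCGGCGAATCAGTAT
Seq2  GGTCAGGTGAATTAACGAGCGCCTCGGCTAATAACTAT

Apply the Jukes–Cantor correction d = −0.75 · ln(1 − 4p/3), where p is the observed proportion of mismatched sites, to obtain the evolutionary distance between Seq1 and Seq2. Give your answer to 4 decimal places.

0.3241

The sequences differ at positions 1 (C/G), 7 (T/G), 8 (G/T), 9 (T/G), 13 (A/T), 20 (G/C), 24 (C/T), 29 (G/T), 33 (C/A), 35 (G/C).
p = 10/38 = 0.263158.
d = −0.75 · ln(1 − (4/3)·0.263158) = −0.75 · ln(0.649123) = −0.75 · (-0.432133) = 0.3241.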